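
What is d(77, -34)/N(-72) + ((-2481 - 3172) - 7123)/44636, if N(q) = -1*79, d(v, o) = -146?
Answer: 1376888/881561 ≈ 1.5619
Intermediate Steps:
N(q) = -79
d(77, -34)/N(-72) + ((-2481 - 3172) - 7123)/44636 = -146/(-79) + ((-2481 - 3172) - 7123)/44636 = -146*(-1/79) + (-5653 - 7123)*(1/44636) = 146/79 - 12776*1/44636 = 146/79 - 3194/11159 = 1376888/881561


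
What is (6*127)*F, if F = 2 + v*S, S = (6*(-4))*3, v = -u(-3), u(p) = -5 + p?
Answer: -437388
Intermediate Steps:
v = 8 (v = -(-5 - 3) = -1*(-8) = 8)
S = -72 (S = -24*3 = -72)
F = -574 (F = 2 + 8*(-72) = 2 - 576 = -574)
(6*127)*F = (6*127)*(-574) = 762*(-574) = -437388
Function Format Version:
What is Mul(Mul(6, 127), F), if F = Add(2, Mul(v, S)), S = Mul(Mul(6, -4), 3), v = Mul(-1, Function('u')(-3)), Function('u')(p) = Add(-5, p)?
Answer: -437388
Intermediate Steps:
v = 8 (v = Mul(-1, Add(-5, -3)) = Mul(-1, -8) = 8)
S = -72 (S = Mul(-24, 3) = -72)
F = -574 (F = Add(2, Mul(8, -72)) = Add(2, -576) = -574)
Mul(Mul(6, 127), F) = Mul(Mul(6, 127), -574) = Mul(762, -574) = -437388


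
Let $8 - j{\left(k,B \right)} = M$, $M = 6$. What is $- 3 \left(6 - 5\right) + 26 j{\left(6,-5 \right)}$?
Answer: $49$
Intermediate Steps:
$j{\left(k,B \right)} = 2$ ($j{\left(k,B \right)} = 8 - 6 = 2$)
$- 3 \left(6 - 5\right) + 26 j{\left(6,-5 \right)} = - 3 \left(6 - 5\right) + 26 \cdot 2 = \left(-3\right) 1 + 52 = -3 + 52 = 49$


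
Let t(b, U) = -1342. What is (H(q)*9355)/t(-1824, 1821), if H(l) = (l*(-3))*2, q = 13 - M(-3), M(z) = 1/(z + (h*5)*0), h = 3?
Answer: 374200/671 ≈ 557.67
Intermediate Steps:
M(z) = 1/z (M(z) = 1/(z + (3*5)*0) = 1/(z + 15*0) = 1/(z + 0) = 1/z)
q = 40/3 (q = 13 - 1/(-3) = 13 - 1*(-1/3) = 13 + 1/3 = 40/3 ≈ 13.333)
H(l) = -6*l (H(l) = -3*l*2 = -6*l)
(H(q)*9355)/t(-1824, 1821) = (-6*40/3*9355)/(-1342) = -80*9355*(-1/1342) = -748400*(-1/1342) = 374200/671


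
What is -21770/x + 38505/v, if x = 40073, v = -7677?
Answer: -570046385/102546807 ≈ -5.5589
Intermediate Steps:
-21770/x + 38505/v = -21770/40073 + 38505/(-7677) = -21770*1/40073 + 38505*(-1/7677) = -21770/40073 - 12835/2559 = -570046385/102546807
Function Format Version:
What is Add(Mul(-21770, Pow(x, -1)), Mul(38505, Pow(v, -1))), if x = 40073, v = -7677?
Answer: Rational(-570046385, 102546807) ≈ -5.5589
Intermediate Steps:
Add(Mul(-21770, Pow(x, -1)), Mul(38505, Pow(v, -1))) = Add(Mul(-21770, Pow(40073, -1)), Mul(38505, Pow(-7677, -1))) = Add(Mul(-21770, Rational(1, 40073)), Mul(38505, Rational(-1, 7677))) = Add(Rational(-21770, 40073), Rational(-12835, 2559)) = Rational(-570046385, 102546807)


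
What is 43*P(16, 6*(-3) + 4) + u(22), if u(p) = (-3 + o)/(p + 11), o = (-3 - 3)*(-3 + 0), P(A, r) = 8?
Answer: 3789/11 ≈ 344.45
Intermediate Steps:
o = 18 (o = -6*(-3) = 18)
u(p) = 15/(11 + p) (u(p) = (-3 + 18)/(p + 11) = 15/(11 + p))
43*P(16, 6*(-3) + 4) + u(22) = 43*8 + 15/(11 + 22) = 344 + 15/33 = 344 + 15*(1/33) = 344 + 5/11 = 3789/11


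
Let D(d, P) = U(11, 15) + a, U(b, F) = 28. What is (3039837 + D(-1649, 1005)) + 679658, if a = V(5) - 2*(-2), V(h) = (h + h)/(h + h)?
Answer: 3719528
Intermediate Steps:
V(h) = 1 (V(h) = (2*h)/((2*h)) = (2*h)*(1/(2*h)) = 1)
a = 5 (a = 1 - 2*(-2) = 1 + 4 = 5)
D(d, P) = 33 (D(d, P) = 28 + 5 = 33)
(3039837 + D(-1649, 1005)) + 679658 = (3039837 + 33) + 679658 = 3039870 + 679658 = 3719528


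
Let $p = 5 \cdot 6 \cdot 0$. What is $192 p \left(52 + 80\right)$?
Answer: $0$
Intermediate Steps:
$p = 0$ ($p = 30 \cdot 0 = 0$)
$192 p \left(52 + 80\right) = 192 \cdot 0 \left(52 + 80\right) = 0 \cdot 132 = 0$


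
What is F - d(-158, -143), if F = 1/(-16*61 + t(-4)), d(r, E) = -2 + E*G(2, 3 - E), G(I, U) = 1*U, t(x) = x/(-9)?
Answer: 183326391/8780 ≈ 20880.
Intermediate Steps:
t(x) = -x/9 (t(x) = x*(-1/9) = -x/9)
G(I, U) = U
d(r, E) = -2 + E*(3 - E)
F = -9/8780 (F = 1/(-16*61 - 1/9*(-4)) = 1/(-976 + 4/9) = 1/(-8780/9) = -9/8780 ≈ -0.0010251)
F - d(-158, -143) = -9/8780 - (-2 - 1*(-143)*(-3 - 143)) = -9/8780 - (-2 - 1*(-143)*(-146)) = -9/8780 - (-2 - 20878) = -9/8780 - 1*(-20880) = -9/8780 + 20880 = 183326391/8780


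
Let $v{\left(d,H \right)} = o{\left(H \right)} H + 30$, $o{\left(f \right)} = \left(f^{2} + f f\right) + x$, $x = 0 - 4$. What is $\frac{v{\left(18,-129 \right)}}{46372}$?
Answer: $- \frac{1073208}{11593} \approx -92.574$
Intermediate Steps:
$x = -4$ ($x = 0 - 4 = -4$)
$o{\left(f \right)} = -4 + 2 f^{2}$ ($o{\left(f \right)} = \left(f^{2} + f f\right) - 4 = \left(f^{2} + f^{2}\right) - 4 = 2 f^{2} - 4 = -4 + 2 f^{2}$)
$v{\left(d,H \right)} = 30 + H \left(-4 + 2 H^{2}\right)$ ($v{\left(d,H \right)} = \left(-4 + 2 H^{2}\right) H + 30 = H \left(-4 + 2 H^{2}\right) + 30 = 30 + H \left(-4 + 2 H^{2}\right)$)
$\frac{v{\left(18,-129 \right)}}{46372} = \frac{30 + 2 \left(-129\right) \left(-2 + \left(-129\right)^{2}\right)}{46372} = \left(30 + 2 \left(-129\right) \left(-2 + 16641\right)\right) \frac{1}{46372} = \left(30 + 2 \left(-129\right) 16639\right) \frac{1}{46372} = \left(30 - 4292862\right) \frac{1}{46372} = \left(-4292832\right) \frac{1}{46372} = - \frac{1073208}{11593}$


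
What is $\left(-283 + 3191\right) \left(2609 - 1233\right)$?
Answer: $4001408$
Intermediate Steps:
$\left(-283 + 3191\right) \left(2609 - 1233\right) = 2908 \cdot 1376 = 4001408$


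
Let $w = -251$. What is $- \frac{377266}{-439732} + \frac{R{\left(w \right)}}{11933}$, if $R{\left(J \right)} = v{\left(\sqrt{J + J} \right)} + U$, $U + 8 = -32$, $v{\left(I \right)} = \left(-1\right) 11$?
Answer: $\frac{2239744423}{2623660978} \approx 0.85367$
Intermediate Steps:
$v{\left(I \right)} = -11$
$U = -40$ ($U = -8 - 32 = -40$)
$R{\left(J \right)} = -51$ ($R{\left(J \right)} = -11 - 40 = -51$)
$- \frac{377266}{-439732} + \frac{R{\left(w \right)}}{11933} = - \frac{377266}{-439732} - \frac{51}{11933} = \left(-377266\right) \left(- \frac{1}{439732}\right) - \frac{51}{11933} = \frac{188633}{219866} - \frac{51}{11933} = \frac{2239744423}{2623660978}$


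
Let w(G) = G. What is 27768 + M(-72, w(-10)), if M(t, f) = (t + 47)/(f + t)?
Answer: 2277001/82 ≈ 27768.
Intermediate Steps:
M(t, f) = (47 + t)/(f + t)
27768 + M(-72, w(-10)) = 27768 + (47 - 72)/(-10 - 72) = 27768 - 25/(-82) = 27768 - 1/82*(-25) = 27768 + 25/82 = 2277001/82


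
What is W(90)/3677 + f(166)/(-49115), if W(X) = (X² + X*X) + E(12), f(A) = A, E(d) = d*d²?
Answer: 879923338/180595855 ≈ 4.8723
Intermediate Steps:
E(d) = d³
W(X) = 1728 + 2*X² (W(X) = (X² + X*X) + 12³ = (X² + X²) + 1728 = 2*X² + 1728 = 1728 + 2*X²)
W(90)/3677 + f(166)/(-49115) = (1728 + 2*90²)/3677 + 166/(-49115) = (1728 + 2*8100)*(1/3677) + 166*(-1/49115) = (1728 + 16200)*(1/3677) - 166/49115 = 17928*(1/3677) - 166/49115 = 17928/3677 - 166/49115 = 879923338/180595855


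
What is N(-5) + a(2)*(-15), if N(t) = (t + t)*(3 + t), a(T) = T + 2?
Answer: -40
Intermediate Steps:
a(T) = 2 + T
N(t) = 2*t*(3 + t) (N(t) = (2*t)*(3 + t) = 2*t*(3 + t))
N(-5) + a(2)*(-15) = 2*(-5)*(3 - 5) + (2 + 2)*(-15) = 2*(-5)*(-2) + 4*(-15) = 20 - 60 = -40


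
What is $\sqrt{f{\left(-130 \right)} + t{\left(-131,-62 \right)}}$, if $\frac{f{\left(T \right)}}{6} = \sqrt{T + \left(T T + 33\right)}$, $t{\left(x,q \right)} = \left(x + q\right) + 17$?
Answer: $\sqrt{-176 + 18 \sqrt{1867}} \approx 24.531$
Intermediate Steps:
$t{\left(x,q \right)} = 17 + q + x$ ($t{\left(x,q \right)} = \left(q + x\right) + 17 = 17 + q + x$)
$f{\left(T \right)} = 6 \sqrt{33 + T + T^{2}}$ ($f{\left(T \right)} = 6 \sqrt{T + \left(T T + 33\right)} = 6 \sqrt{T + \left(T^{2} + 33\right)} = 6 \sqrt{T + \left(33 + T^{2}\right)} = 6 \sqrt{33 + T + T^{2}}$)
$\sqrt{f{\left(-130 \right)} + t{\left(-131,-62 \right)}} = \sqrt{6 \sqrt{33 - 130 + \left(-130\right)^{2}} - 176} = \sqrt{6 \sqrt{33 - 130 + 16900} - 176} = \sqrt{6 \sqrt{16803} - 176} = \sqrt{6 \cdot 3 \sqrt{1867} - 176} = \sqrt{18 \sqrt{1867} - 176} = \sqrt{-176 + 18 \sqrt{1867}}$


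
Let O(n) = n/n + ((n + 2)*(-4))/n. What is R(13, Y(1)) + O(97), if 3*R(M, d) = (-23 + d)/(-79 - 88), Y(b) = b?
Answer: -147665/48597 ≈ -3.0386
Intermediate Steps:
R(M, d) = 23/501 - d/501 (R(M, d) = ((-23 + d)/(-79 - 88))/3 = ((-23 + d)/(-167))/3 = ((-23 + d)*(-1/167))/3 = (23/167 - d/167)/3 = 23/501 - d/501)
O(n) = 1 + (-8 - 4*n)/n (O(n) = 1 + ((2 + n)*(-4))/n = 1 + (-8 - 4*n)/n)
R(13, Y(1)) + O(97) = (23/501 - 1/501*1) + (-3 - 8/97) = (23/501 - 1/501) + (-3 - 8*1/97) = 22/501 + (-3 - 8/97) = 22/501 - 299/97 = -147665/48597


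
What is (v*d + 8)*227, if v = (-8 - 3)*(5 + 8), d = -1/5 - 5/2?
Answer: 894607/10 ≈ 89461.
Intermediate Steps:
d = -27/10 (d = -1*⅕ - 5*½ = -⅕ - 5/2 = -27/10 ≈ -2.7000)
v = -143 (v = -11*13 = -143)
(v*d + 8)*227 = (-143*(-27/10) + 8)*227 = (3861/10 + 8)*227 = (3941/10)*227 = 894607/10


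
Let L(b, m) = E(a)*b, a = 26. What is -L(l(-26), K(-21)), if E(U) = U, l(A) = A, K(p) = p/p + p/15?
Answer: 676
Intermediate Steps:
K(p) = 1 + p/15 (K(p) = 1 + p*(1/15) = 1 + p/15)
L(b, m) = 26*b
-L(l(-26), K(-21)) = -26*(-26) = -1*(-676) = 676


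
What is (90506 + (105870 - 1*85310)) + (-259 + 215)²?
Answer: 113002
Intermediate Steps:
(90506 + (105870 - 1*85310)) + (-259 + 215)² = (90506 + (105870 - 85310)) + (-44)² = (90506 + 20560) + 1936 = 111066 + 1936 = 113002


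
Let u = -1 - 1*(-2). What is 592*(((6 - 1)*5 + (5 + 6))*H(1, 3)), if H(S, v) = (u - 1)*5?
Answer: 0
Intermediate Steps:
u = 1 (u = -1 + 2 = 1)
H(S, v) = 0 (H(S, v) = (1 - 1)*5 = 0*5 = 0)
592*(((6 - 1)*5 + (5 + 6))*H(1, 3)) = 592*(((6 - 1)*5 + (5 + 6))*0) = 592*((5*5 + 11)*0) = 592*((25 + 11)*0) = 592*(36*0) = 592*0 = 0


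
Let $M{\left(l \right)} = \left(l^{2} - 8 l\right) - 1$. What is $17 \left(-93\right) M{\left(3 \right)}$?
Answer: $25296$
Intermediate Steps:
$M{\left(l \right)} = -1 + l^{2} - 8 l$
$17 \left(-93\right) M{\left(3 \right)} = 17 \left(-93\right) \left(-1 + 3^{2} - 24\right) = - 1581 \left(-1 + 9 - 24\right) = \left(-1581\right) \left(-16\right) = 25296$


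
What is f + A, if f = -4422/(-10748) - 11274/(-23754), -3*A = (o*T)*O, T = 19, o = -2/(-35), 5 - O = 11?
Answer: 2276738941/744648310 ≈ 3.0575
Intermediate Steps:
O = -6 (O = 5 - 1*11 = 5 - 11 = -6)
o = 2/35 (o = -2*(-1/35) = 2/35 ≈ 0.057143)
A = 76/35 (A = -(2/35)*19*(-6)/3 = -38*(-6)/105 = -1/3*(-228/35) = 76/35 ≈ 2.1714)
f = 18851095/21275666 (f = -4422*(-1/10748) - 11274*(-1/23754) = 2211/5374 + 1879/3959 = 18851095/21275666 ≈ 0.88604)
f + A = 18851095/21275666 + 76/35 = 2276738941/744648310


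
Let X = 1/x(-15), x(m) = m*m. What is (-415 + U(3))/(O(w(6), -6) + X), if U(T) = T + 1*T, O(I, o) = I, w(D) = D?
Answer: -92025/1351 ≈ -68.116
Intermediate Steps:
x(m) = m**2
X = 1/225 (X = 1/((-15)**2) = 1/225 ≈ 0.0044444)
U(T) = 2*T (U(T) = T + T = 2*T)
(-415 + U(3))/(O(w(6), -6) + X) = (-415 + 2*3)/(6 + 1/225) = (-415 + 6)/(1351/225) = -409*225/1351 = -92025/1351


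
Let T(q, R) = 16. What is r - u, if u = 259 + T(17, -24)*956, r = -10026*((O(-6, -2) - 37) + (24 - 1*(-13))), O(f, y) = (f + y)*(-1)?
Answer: -95763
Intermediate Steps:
O(f, y) = -f - y
r = -80208 (r = -10026*(((-1*(-6) - 1*(-2)) - 37) + (24 - 1*(-13))) = -10026*(((6 + 2) - 37) + (24 + 13)) = -10026*((8 - 37) + 37) = -10026*(-29 + 37) = -10026*8 = -80208)
u = 15555 (u = 259 + 16*956 = 259 + 15296 = 15555)
r - u = -80208 - 1*15555 = -80208 - 15555 = -95763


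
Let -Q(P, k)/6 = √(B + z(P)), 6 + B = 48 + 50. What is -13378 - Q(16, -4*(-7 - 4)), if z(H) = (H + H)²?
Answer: -13378 + 36*√31 ≈ -13178.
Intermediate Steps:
B = 92 (B = -6 + (48 + 50) = -6 + 98 = 92)
z(H) = 4*H² (z(H) = (2*H)² = 4*H²)
Q(P, k) = -6*√(92 + 4*P²)
-13378 - Q(16, -4*(-7 - 4)) = -13378 - (-12)*√(23 + 16²) = -13378 - (-12)*√(23 + 256) = -13378 - (-12)*√279 = -13378 - (-12)*3*√31 = -13378 - (-36)*√31 = -13378 + 36*√31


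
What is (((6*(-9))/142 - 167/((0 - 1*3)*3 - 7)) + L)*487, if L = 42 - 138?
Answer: -47546297/1136 ≈ -41854.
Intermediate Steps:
L = -96
(((6*(-9))/142 - 167/((0 - 1*3)*3 - 7)) + L)*487 = (((6*(-9))/142 - 167/((0 - 1*3)*3 - 7)) - 96)*487 = ((-54*1/142 - 167/((0 - 3)*3 - 7)) - 96)*487 = ((-27/71 - 167/(-3*3 - 7)) - 96)*487 = ((-27/71 - 167/(-9 - 7)) - 96)*487 = ((-27/71 - 167/(-16)) - 96)*487 = ((-27/71 - 167*(-1/16)) - 96)*487 = ((-27/71 + 167/16) - 96)*487 = (11425/1136 - 96)*487 = -97631/1136*487 = -47546297/1136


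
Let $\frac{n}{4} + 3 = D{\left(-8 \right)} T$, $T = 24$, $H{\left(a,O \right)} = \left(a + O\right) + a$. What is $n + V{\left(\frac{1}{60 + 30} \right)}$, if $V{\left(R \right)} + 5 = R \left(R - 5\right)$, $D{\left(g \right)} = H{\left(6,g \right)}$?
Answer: $\frac{2972251}{8100} \approx 366.94$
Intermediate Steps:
$H{\left(a,O \right)} = O + 2 a$ ($H{\left(a,O \right)} = \left(O + a\right) + a = O + 2 a$)
$D{\left(g \right)} = 12 + g$ ($D{\left(g \right)} = g + 2 \cdot 6 = g + 12 = 12 + g$)
$V{\left(R \right)} = -5 + R \left(-5 + R\right)$ ($V{\left(R \right)} = -5 + R \left(R - 5\right) = -5 + R \left(-5 + R\right)$)
$n = 372$ ($n = -12 + 4 \left(12 - 8\right) 24 = -12 + 4 \cdot 4 \cdot 24 = -12 + 4 \cdot 96 = -12 + 384 = 372$)
$n + V{\left(\frac{1}{60 + 30} \right)} = 372 - \left(5 - \frac{1}{\left(60 + 30\right)^{2}} + \frac{5}{60 + 30}\right) = 372 - \left(5 - \frac{1}{8100} + \frac{1}{18}\right) = 372 - \left(\frac{91}{18} - \frac{1}{8100}\right) = 372 - \frac{40949}{8100} = \frac{2972251}{8100}$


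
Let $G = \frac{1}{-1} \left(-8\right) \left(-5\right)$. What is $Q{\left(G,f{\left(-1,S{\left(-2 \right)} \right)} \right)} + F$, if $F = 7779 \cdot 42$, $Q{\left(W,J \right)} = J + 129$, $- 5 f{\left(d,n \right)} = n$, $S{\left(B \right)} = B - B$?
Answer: $326847$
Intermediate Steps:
$S{\left(B \right)} = 0$
$f{\left(d,n \right)} = - \frac{n}{5}$
$G = -40$ ($G = \left(-1\right) \left(-8\right) \left(-5\right) = 8 \left(-5\right) = -40$)
$Q{\left(W,J \right)} = 129 + J$
$F = 326718$
$Q{\left(G,f{\left(-1,S{\left(-2 \right)} \right)} \right)} + F = \left(129 - 0\right) + 326718 = \left(129 + 0\right) + 326718 = 129 + 326718 = 326847$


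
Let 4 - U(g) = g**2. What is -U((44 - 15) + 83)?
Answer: 12540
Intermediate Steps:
U(g) = 4 - g**2
-U((44 - 15) + 83) = -(4 - ((44 - 15) + 83)**2) = -(4 - (29 + 83)**2) = -(4 - 1*112**2) = -(4 - 1*12544) = -(4 - 12544) = -1*(-12540) = 12540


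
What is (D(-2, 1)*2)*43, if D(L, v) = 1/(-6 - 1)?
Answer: -86/7 ≈ -12.286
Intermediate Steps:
D(L, v) = -⅐ (D(L, v) = 1/(-7) = -⅐)
(D(-2, 1)*2)*43 = -⅐*2*43 = -2/7*43 = -86/7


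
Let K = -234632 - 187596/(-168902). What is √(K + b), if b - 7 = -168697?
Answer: 2*I*√719118262014806/84451 ≈ 635.08*I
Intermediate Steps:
b = -168690 (b = 7 - 168697 = -168690)
K = -19814813234/84451 (K = -234632 - 187596*(-1/168902) = -234632 + 93798/84451 = -19814813234/84451 ≈ -2.3463e+5)
√(K + b) = √(-19814813234/84451 - 168690) = √(-34060852424/84451) = 2*I*√719118262014806/84451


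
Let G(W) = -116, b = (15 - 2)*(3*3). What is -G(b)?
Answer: 116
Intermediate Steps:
b = 117 (b = 13*9 = 117)
-G(b) = -1*(-116) = 116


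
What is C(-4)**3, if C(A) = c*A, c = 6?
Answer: -13824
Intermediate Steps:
C(A) = 6*A
C(-4)**3 = (6*(-4))**3 = (-24)**3 = -13824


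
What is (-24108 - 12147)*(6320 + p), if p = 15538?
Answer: -792461790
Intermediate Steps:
(-24108 - 12147)*(6320 + p) = (-24108 - 12147)*(6320 + 15538) = -36255*21858 = -792461790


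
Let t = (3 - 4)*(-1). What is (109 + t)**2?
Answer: 12100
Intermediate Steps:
t = 1 (t = -1*(-1) = 1)
(109 + t)**2 = (109 + 1)**2 = 110**2 = 12100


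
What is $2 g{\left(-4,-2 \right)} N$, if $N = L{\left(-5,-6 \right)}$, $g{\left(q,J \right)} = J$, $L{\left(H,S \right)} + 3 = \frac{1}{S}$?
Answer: $\frac{38}{3} \approx 12.667$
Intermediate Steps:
$L{\left(H,S \right)} = -3 + \frac{1}{S}$
$N = - \frac{19}{6}$ ($N = -3 + \frac{1}{-6} = -3 - \frac{1}{6} = - \frac{19}{6} \approx -3.1667$)
$2 g{\left(-4,-2 \right)} N = 2 \left(-2\right) \left(- \frac{19}{6}\right) = \left(-4\right) \left(- \frac{19}{6}\right) = \frac{38}{3}$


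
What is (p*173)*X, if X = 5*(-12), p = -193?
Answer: 2003340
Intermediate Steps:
X = -60
(p*173)*X = -193*173*(-60) = -33389*(-60) = 2003340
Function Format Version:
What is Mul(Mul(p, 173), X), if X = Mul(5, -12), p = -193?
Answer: 2003340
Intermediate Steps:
X = -60
Mul(Mul(p, 173), X) = Mul(Mul(-193, 173), -60) = Mul(-33389, -60) = 2003340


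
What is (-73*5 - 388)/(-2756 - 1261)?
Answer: 251/1339 ≈ 0.18745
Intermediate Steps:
(-73*5 - 388)/(-2756 - 1261) = (-365 - 388)/(-4017) = -753*(-1/4017) = 251/1339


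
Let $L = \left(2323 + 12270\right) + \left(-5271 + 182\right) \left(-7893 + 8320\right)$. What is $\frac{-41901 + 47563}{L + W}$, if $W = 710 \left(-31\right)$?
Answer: $- \frac{2831}{1090210} \approx -0.0025967$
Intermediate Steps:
$L = -2158410$ ($L = 14593 - 2173003 = -2158410$)
$W = -22010$
$\frac{-41901 + 47563}{L + W} = \frac{-41901 + 47563}{-2158410 - 22010} = \frac{5662}{-2180420} = 5662 \left(- \frac{1}{2180420}\right) = - \frac{2831}{1090210}$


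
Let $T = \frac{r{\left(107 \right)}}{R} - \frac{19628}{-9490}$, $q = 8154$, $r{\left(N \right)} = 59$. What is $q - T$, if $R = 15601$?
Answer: $\frac{603460690561}{74026745} \approx 8151.9$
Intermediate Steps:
$T = \frac{153388169}{74026745}$ ($T = \frac{59}{15601} - \frac{19628}{-9490} = 59 \cdot \frac{1}{15601} - - \frac{9814}{4745} = \frac{59}{15601} + \frac{9814}{4745} = \frac{153388169}{74026745} \approx 2.0721$)
$q - T = 8154 - \frac{153388169}{74026745} = \frac{603460690561}{74026745}$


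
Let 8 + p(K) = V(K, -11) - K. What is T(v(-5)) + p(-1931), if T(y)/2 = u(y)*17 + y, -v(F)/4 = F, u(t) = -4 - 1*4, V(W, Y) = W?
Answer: -240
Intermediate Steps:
u(t) = -8 (u(t) = -4 - 4 = -8)
v(F) = -4*F
T(y) = -272 + 2*y (T(y) = 2*(-8*17 + y) = 2*(-136 + y) = -272 + 2*y)
p(K) = -8 (p(K) = -8 + (K - K) = -8 + 0 = -8)
T(v(-5)) + p(-1931) = (-272 + 2*(-4*(-5))) - 8 = (-272 + 2*20) - 8 = (-272 + 40) - 8 = -232 - 8 = -240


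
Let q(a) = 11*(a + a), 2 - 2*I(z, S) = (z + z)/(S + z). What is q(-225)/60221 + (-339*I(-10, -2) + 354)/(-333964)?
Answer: -3342075095/40223292088 ≈ -0.083088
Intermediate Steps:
I(z, S) = 1 - z/(S + z) (I(z, S) = 1 - (z + z)/(2*(S + z)) = 1 - 2*z/(2*(S + z)) = 1 - z/(S + z))
q(a) = 22*a (q(a) = 11*(2*a) = 22*a)
q(-225)/60221 + (-339*I(-10, -2) + 354)/(-333964) = (22*(-225))/60221 + (-(-678)/(-2 - 10) + 354)/(-333964) = -4950*1/60221 + (-(-678)/(-12) + 354)*(-1/333964) = -4950/60221 + (-(-678)*(-1)/12 + 354)*(-1/333964) = -4950/60221 + (-339*1/6 + 354)*(-1/333964) = -4950/60221 + (-113/2 + 354)*(-1/333964) = -4950/60221 + (595/2)*(-1/333964) = -4950/60221 - 595/667928 = -3342075095/40223292088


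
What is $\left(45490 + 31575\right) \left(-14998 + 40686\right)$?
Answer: $1979645720$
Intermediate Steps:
$\left(45490 + 31575\right) \left(-14998 + 40686\right) = 77065 \cdot 25688 = 1979645720$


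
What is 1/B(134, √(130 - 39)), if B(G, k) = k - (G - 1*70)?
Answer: -64/4005 - √91/4005 ≈ -0.018362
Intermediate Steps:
B(G, k) = 70 + k - G (B(G, k) = k - (G - 70) = k - (-70 + G) = k + (70 - G) = 70 + k - G)
1/B(134, √(130 - 39)) = 1/(70 + √(130 - 39) - 1*134) = 1/(70 + √91 - 134) = 1/(-64 + √91)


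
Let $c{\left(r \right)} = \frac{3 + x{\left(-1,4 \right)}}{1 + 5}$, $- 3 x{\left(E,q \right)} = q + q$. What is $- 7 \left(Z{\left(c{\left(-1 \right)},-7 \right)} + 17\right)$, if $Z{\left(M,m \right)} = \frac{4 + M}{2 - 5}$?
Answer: $- \frac{5915}{54} \approx -109.54$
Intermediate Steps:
$x{\left(E,q \right)} = - \frac{2 q}{3}$ ($x{\left(E,q \right)} = - \frac{q + q}{3} = - \frac{2 q}{3}$)
$c{\left(r \right)} = \frac{1}{18}$ ($c{\left(r \right)} = \frac{3 - \frac{8}{3}}{1 + 5} = \frac{3 - \frac{8}{3}}{6} = \frac{1}{3} \cdot \frac{1}{6} = \frac{1}{18}$)
$Z{\left(M,m \right)} = - \frac{4}{3} - \frac{M}{3}$ ($Z{\left(M,m \right)} = \frac{4 + M}{-3} = \left(4 + M\right) \left(- \frac{1}{3}\right) = - \frac{4}{3} - \frac{M}{3}$)
$- 7 \left(Z{\left(c{\left(-1 \right)},-7 \right)} + 17\right) = - 7 \left(\left(- \frac{4}{3} - \frac{1}{54}\right) + 17\right) = - 7 \left(- \frac{73}{54} + 17\right) = \left(-7\right) \frac{845}{54} = - \frac{5915}{54}$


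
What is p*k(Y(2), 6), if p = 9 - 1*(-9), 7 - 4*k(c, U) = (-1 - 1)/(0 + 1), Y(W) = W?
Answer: 81/2 ≈ 40.500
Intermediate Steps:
k(c, U) = 9/4 (k(c, U) = 7/4 - (-1 - 1)/(4*(0 + 1)) = 7/4 - (-1)/(2*1) = 7/4 - (-1)/2 = 7/4 - ¼*(-2) = 7/4 + ½ = 9/4)
p = 18 (p = 9 + 9 = 18)
p*k(Y(2), 6) = 18*(9/4) = 81/2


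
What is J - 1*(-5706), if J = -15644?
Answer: -9938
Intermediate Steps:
J - 1*(-5706) = -15644 - 1*(-5706) = -15644 + 5706 = -9938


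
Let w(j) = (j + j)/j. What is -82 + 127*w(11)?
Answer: 172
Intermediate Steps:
w(j) = 2 (w(j) = (2*j)/j = 2)
-82 + 127*w(11) = -82 + 127*2 = -82 + 254 = 172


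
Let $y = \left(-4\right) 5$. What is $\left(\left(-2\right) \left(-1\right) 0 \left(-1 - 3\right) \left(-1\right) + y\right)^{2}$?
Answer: $400$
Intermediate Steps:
$y = -20$
$\left(\left(-2\right) \left(-1\right) 0 \left(-1 - 3\right) \left(-1\right) + y\right)^{2} = \left(\left(-2\right) \left(-1\right) 0 \left(-1 - 3\right) \left(-1\right) - 20\right)^{2} = \left(2 \cdot 0 \left(-4\right) \left(-1\right) - 20\right)^{2} = \left(2 \cdot 0 \left(-1\right) - 20\right)^{2} = \left(0 \left(-1\right) - 20\right)^{2} = \left(0 - 20\right)^{2} = \left(-20\right)^{2} = 400$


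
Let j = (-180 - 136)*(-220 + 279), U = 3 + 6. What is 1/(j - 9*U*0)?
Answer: -1/18644 ≈ -5.3637e-5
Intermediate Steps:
U = 9
j = -18644 (j = -316*59 = -18644)
1/(j - 9*U*0) = 1/(-18644 - 9*9*0) = 1/(-18644 - 81*0) = 1/(-18644 + 0) = 1/(-18644) = -1/18644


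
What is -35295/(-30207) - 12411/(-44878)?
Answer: 652956029/451876582 ≈ 1.4450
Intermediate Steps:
-35295/(-30207) - 12411/(-44878) = -35295*(-1/30207) - 12411*(-1/44878) = 11765/10069 + 12411/44878 = 652956029/451876582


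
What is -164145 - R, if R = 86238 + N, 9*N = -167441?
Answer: -2086006/9 ≈ -2.3178e+5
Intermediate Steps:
N = -167441/9 (N = (1/9)*(-167441) = -167441/9 ≈ -18605.)
R = 608701/9 (R = 86238 - 167441/9 = 608701/9 ≈ 67634.)
-164145 - R = -164145 - 1*608701/9 = -164145 - 608701/9 = -2086006/9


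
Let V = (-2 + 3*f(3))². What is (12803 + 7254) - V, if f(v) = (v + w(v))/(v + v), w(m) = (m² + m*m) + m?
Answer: 19957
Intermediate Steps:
w(m) = m + 2*m² (w(m) = (m² + m²) + m = 2*m² + m = m + 2*m²)
f(v) = (v + v*(1 + 2*v))/(2*v) (f(v) = (v + v*(1 + 2*v))/(v + v) = (v + v*(1 + 2*v))/((2*v)) = (v + v*(1 + 2*v))*(1/(2*v)) = (v + v*(1 + 2*v))/(2*v))
V = 100 (V = (-2 + 3*(1 + 3))² = (-2 + 3*4)² = (-2 + 12)² = 10² = 100)
(12803 + 7254) - V = (12803 + 7254) - 1*100 = 20057 - 100 = 19957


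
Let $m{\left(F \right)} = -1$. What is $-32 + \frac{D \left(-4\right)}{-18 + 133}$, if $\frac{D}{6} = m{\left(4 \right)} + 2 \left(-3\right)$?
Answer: $- \frac{3512}{115} \approx -30.539$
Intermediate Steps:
$D = -42$ ($D = 6 \left(-1 + 2 \left(-3\right)\right) = 6 \left(-1 - 6\right) = 6 \left(-7\right) = -42$)
$-32 + \frac{D \left(-4\right)}{-18 + 133} = -32 + \frac{\left(-42\right) \left(-4\right)}{-18 + 133} = -32 + \frac{168}{115} = - \frac{3512}{115}$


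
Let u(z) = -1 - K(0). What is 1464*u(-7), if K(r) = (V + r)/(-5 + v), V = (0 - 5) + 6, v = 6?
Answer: -2928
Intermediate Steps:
V = 1 (V = -5 + 6 = 1)
K(r) = 1 + r (K(r) = (1 + r)/(-5 + 6) = (1 + r)/1 = (1 + r)*1 = 1 + r)
u(z) = -2 (u(z) = -1 - (1 + 0) = -1 - 1*1 = -1 - 1 = -2)
1464*u(-7) = 1464*(-2) = -2928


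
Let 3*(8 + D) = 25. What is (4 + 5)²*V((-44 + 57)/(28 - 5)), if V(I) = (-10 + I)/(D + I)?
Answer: -1701/2 ≈ -850.50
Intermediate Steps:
D = ⅓ (D = -8 + (⅓)*25 = -8 + 25/3 = ⅓ ≈ 0.33333)
V(I) = (-10 + I)/(⅓ + I)
(4 + 5)²*V((-44 + 57)/(28 - 5)) = (4 + 5)²*(3*(-10 + (-44 + 57)/(28 - 5))/(1 + 3*((-44 + 57)/(28 - 5)))) = 9²*(3*(-10 + 13/23)/(1 + 3*(13/23))) = 81*(3*(-10 + 13*(1/23))/(1 + 3*(13*(1/23)))) = 81*(3*(-10 + 13/23)/(1 + 3*(13/23))) = 81*(3*(-217/23)/(1 + 39/23)) = 81*(3*(-217/23)/(62/23)) = 81*(3*(23/62)*(-217/23)) = 81*(-21/2) = -1701/2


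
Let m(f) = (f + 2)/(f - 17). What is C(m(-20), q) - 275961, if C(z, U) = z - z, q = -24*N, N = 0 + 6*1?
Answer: -275961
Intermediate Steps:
N = 6 (N = 0 + 6 = 6)
m(f) = (2 + f)/(-17 + f)
q = -144 (q = -24*6 = -144)
C(z, U) = 0
C(m(-20), q) - 275961 = 0 - 275961 = -275961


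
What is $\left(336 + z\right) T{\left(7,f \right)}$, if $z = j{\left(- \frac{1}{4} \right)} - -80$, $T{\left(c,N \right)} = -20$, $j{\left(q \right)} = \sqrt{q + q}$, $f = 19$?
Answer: $-8320 - 10 i \sqrt{2} \approx -8320.0 - 14.142 i$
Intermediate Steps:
$j{\left(q \right)} = \sqrt{2} \sqrt{q}$ ($j{\left(q \right)} = \sqrt{2 q} = \sqrt{2} \sqrt{q}$)
$z = 80 + \frac{i \sqrt{2}}{2}$ ($z = \sqrt{2} \sqrt{- \frac{1}{4}} - -80 = \sqrt{2} \sqrt{\left(-1\right) \frac{1}{4}} + 80 = \sqrt{2} \sqrt{- \frac{1}{4}} + 80 = \sqrt{2} \frac{i}{2} + 80 = \frac{i \sqrt{2}}{2} + 80 = 80 + \frac{i \sqrt{2}}{2} \approx 80.0 + 0.70711 i$)
$\left(336 + z\right) T{\left(7,f \right)} = \left(336 + \left(80 + \frac{i \sqrt{2}}{2}\right)\right) \left(-20\right) = \left(416 + \frac{i \sqrt{2}}{2}\right) \left(-20\right) = -8320 - 10 i \sqrt{2}$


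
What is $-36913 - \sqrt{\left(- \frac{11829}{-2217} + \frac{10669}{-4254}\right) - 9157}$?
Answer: $-36913 - \frac{i \sqrt{90469655239530966}}{3143706} \approx -36913.0 - 95.677 i$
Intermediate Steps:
$-36913 - \sqrt{\left(- \frac{11829}{-2217} + \frac{10669}{-4254}\right) - 9157} = -36913 - \sqrt{\left(\left(-11829\right) \left(- \frac{1}{2217}\right) + 10669 \left(- \frac{1}{4254}\right)\right) - 9157} = -36913 - \sqrt{\left(\frac{3943}{739} - \frac{10669}{4254}\right) - 9157} = -36913 - \sqrt{\frac{8889131}{3143706} - 9157} = -36913 - \sqrt{- \frac{28778026711}{3143706}} = -36913 - \frac{i \sqrt{90469655239530966}}{3143706}$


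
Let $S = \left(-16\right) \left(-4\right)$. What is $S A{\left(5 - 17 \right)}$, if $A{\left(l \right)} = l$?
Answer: $-768$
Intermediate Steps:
$S = 64$
$S A{\left(5 - 17 \right)} = 64 \left(5 - 17\right) = 64 \left(-12\right) = -768$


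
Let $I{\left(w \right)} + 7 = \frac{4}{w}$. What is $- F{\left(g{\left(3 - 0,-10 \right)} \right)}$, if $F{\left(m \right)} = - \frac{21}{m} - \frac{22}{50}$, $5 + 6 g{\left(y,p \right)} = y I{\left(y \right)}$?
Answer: $- \frac{1454}{275} \approx -5.2873$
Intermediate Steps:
$I{\left(w \right)} = -7 + \frac{4}{w}$
$g{\left(y,p \right)} = - \frac{5}{6} + \frac{y \left(-7 + \frac{4}{y}\right)}{6}$
$F{\left(m \right)} = - \frac{11}{25} - \frac{21}{m}$ ($F{\left(m \right)} = - \frac{21}{m} - \frac{11}{25} = - \frac{11}{25} - \frac{21}{m}$)
$- F{\left(g{\left(3 - 0,-10 \right)} \right)} = - (- \frac{11}{25} - \frac{21}{- \frac{1}{6} - \frac{7 \left(3 - 0\right)}{6}}) = - (- \frac{11}{25} - \frac{21}{- \frac{1}{6} - \frac{7 \left(3 + 0\right)}{6}}) = - (- \frac{11}{25} - \frac{21}{- \frac{1}{6} - \frac{7}{2}}) = - (- \frac{11}{25} - \frac{21}{- \frac{11}{3}}) = - (- \frac{11}{25} - - \frac{63}{11}) = - (- \frac{11}{25} + \frac{63}{11}) = \left(-1\right) \frac{1454}{275} = - \frac{1454}{275}$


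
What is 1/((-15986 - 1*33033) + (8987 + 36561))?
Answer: -1/3471 ≈ -0.00028810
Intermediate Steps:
1/((-15986 - 1*33033) + (8987 + 36561)) = 1/((-15986 - 33033) + 45548) = 1/(-49019 + 45548) = 1/(-3471) = -1/3471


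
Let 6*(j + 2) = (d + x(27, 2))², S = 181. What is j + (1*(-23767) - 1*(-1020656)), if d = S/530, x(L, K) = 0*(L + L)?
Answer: 1680153382561/1685400 ≈ 9.9689e+5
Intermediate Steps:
x(L, K) = 0 (x(L, K) = 0*(2*L) = 0)
d = 181/530 ≈ 0.34151
j = -3338039/1685400 (j = -2 + (181/530 + 0)²/6 = -2 + (181/530)²/6 = -2 + (⅙)*(32761/280900) = -2 + 32761/1685400 = -3338039/1685400 ≈ -1.9806)
j + (1*(-23767) - 1*(-1020656)) = -3338039/1685400 + (1*(-23767) - 1*(-1020656)) = -3338039/1685400 + (-23767 + 1020656) = -3338039/1685400 + 996889 = 1680153382561/1685400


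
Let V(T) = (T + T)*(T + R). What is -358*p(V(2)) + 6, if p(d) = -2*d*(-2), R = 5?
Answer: -40090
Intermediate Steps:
V(T) = 2*T*(5 + T) (V(T) = (T + T)*(T + 5) = (2*T)*(5 + T) = 2*T*(5 + T))
p(d) = 4*d
-358*p(V(2)) + 6 = -1432*2*2*(5 + 2) + 6 = -1432*2*2*7 + 6 = -1432*28 + 6 = -358*112 + 6 = -40096 + 6 = -40090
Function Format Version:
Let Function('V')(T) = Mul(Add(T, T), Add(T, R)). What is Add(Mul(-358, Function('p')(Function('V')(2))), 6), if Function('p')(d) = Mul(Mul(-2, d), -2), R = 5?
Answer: -40090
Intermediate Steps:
Function('V')(T) = Mul(2, T, Add(5, T)) (Function('V')(T) = Mul(Add(T, T), Add(T, 5)) = Mul(Mul(2, T), Add(5, T)) = Mul(2, T, Add(5, T)))
Function('p')(d) = Mul(4, d)
Add(Mul(-358, Function('p')(Function('V')(2))), 6) = Add(Mul(-358, Mul(4, Mul(2, 2, Add(5, 2)))), 6) = Add(Mul(-358, Mul(4, Mul(2, 2, 7))), 6) = Add(Mul(-358, Mul(4, 28)), 6) = Add(Mul(-358, 112), 6) = Add(-40096, 6) = -40090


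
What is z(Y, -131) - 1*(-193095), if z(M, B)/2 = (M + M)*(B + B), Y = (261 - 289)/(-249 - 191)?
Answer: 10616557/55 ≈ 1.9303e+5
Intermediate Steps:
Y = 7/110 (Y = -28/(-440) = -28*(-1/440) = 7/110 ≈ 0.063636)
z(M, B) = 8*B*M (z(M, B) = 2*((M + M)*(B + B)) = 2*((2*M)*(2*B)) = 2*(4*B*M) = 8*B*M)
z(Y, -131) - 1*(-193095) = 8*(-131)*(7/110) - 1*(-193095) = -3668/55 + 193095 = 10616557/55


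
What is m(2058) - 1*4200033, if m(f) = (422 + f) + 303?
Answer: -4197250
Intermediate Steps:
m(f) = 725 + f
m(2058) - 1*4200033 = (725 + 2058) - 1*4200033 = 2783 - 4200033 = -4197250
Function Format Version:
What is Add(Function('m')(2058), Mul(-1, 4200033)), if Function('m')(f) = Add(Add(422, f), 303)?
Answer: -4197250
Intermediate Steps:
Function('m')(f) = Add(725, f)
Add(Function('m')(2058), Mul(-1, 4200033)) = Add(Add(725, 2058), Mul(-1, 4200033)) = Add(2783, -4200033) = -4197250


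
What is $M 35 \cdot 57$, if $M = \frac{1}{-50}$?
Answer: $- \frac{399}{10} \approx -39.9$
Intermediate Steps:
$M = - \frac{1}{50} \approx -0.02$
$M 35 \cdot 57 = \left(- \frac{1}{50}\right) 35 \cdot 57 = \left(- \frac{7}{10}\right) 57 = - \frac{399}{10}$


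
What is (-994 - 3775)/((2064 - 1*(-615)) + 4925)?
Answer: -4769/7604 ≈ -0.62717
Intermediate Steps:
(-994 - 3775)/((2064 - 1*(-615)) + 4925) = -4769/((2064 + 615) + 4925) = -4769/(2679 + 4925) = -4769/7604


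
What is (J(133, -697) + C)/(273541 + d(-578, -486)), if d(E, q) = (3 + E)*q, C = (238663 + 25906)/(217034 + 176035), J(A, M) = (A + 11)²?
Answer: 8150943353/217363619379 ≈ 0.037499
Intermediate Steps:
J(A, M) = (11 + A)²
C = 264569/393069 ≈ 0.67309
d(E, q) = q*(3 + E)
(J(133, -697) + C)/(273541 + d(-578, -486)) = ((11 + 133)² + 264569/393069)/(273541 - 486*(3 - 578)) = (144² + 264569/393069)/(273541 - 486*(-575)) = (20736 + 264569/393069)/(273541 + 279450) = (8150943353/393069)/552991 = (8150943353/393069)*(1/552991) = 8150943353/217363619379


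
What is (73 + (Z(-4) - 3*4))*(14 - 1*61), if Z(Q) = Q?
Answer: -2679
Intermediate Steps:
(73 + (Z(-4) - 3*4))*(14 - 1*61) = (73 + (-4 - 3*4))*(14 - 1*61) = (73 + (-4 - 12))*(14 - 61) = (73 - 16)*(-47) = 57*(-47) = -2679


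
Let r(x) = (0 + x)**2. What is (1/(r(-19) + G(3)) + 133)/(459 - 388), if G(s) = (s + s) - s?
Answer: 48413/25844 ≈ 1.8733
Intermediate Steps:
G(s) = s (G(s) = 2*s - s = s)
r(x) = x**2
(1/(r(-19) + G(3)) + 133)/(459 - 388) = (1/((-19)**2 + 3) + 133)/(459 - 388) = (1/(361 + 3) + 133)/71 = (1/364 + 133)*(1/71) = (48413/364)*(1/71) = 48413/25844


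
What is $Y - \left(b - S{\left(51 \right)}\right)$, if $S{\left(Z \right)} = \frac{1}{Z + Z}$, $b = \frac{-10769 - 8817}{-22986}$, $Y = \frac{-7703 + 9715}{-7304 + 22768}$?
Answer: $- \frac{268966790}{377671473} \approx -0.71217$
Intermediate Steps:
$Y = \frac{503}{3866}$ ($Y = \frac{2012}{15464} = 2012 \cdot \frac{1}{15464} = \frac{503}{3866} \approx 0.13011$)
$b = \frac{9793}{11493}$ ($b = \left(-10769 - 8817\right) \left(- \frac{1}{22986}\right) = \left(-19586\right) \left(- \frac{1}{22986}\right) = \frac{9793}{11493} \approx 0.85208$)
$S{\left(Z \right)} = \frac{1}{2 Z}$
$Y - \left(b - S{\left(51 \right)}\right) = \frac{503}{3866} - \left(\frac{9793}{11493} - \frac{1}{2 \cdot 51}\right) = \frac{503}{3866} - \left(\frac{9793}{11493} - \frac{1}{2} \cdot \frac{1}{51}\right) = \frac{503}{3866} - \left(\frac{9793}{11493} - \frac{1}{102}\right) = \frac{503}{3866} - \frac{329131}{390762} = - \frac{268966790}{377671473}$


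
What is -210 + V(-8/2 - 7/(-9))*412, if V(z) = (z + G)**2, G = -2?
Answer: 893098/81 ≈ 11026.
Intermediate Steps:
V(z) = (-2 + z)**2 (V(z) = (z - 2)**2 = (-2 + z)**2)
-210 + V(-8/2 - 7/(-9))*412 = -210 + (-2 + (-8/2 - 7/(-9)))**2*412 = -210 + (-2 + (-8*1/2 - 7*(-1/9)))**2*412 = -210 + (-2 + (-4 + 7/9))**2*412 = -210 + (-2 - 29/9)**2*412 = -210 + (-47/9)**2*412 = -210 + (2209/81)*412 = -210 + 910108/81 = 893098/81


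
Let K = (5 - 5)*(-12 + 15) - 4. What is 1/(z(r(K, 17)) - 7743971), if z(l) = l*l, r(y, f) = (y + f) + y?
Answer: -1/7743890 ≈ -1.2913e-7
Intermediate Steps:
K = -4 (K = 0*3 - 4 = 0 - 4 = -4)
r(y, f) = f + 2*y (r(y, f) = (f + y) + y = f + 2*y)
z(l) = l²
1/(z(r(K, 17)) - 7743971) = 1/((17 + 2*(-4))² - 7743971) = 1/((17 - 8)² - 7743971) = 1/(9² - 7743971) = 1/(81 - 7743971) = 1/(-7743890) = -1/7743890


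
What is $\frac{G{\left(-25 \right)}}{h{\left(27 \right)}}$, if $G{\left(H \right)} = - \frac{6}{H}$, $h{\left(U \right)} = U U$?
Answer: $\frac{2}{6075} \approx 0.00032922$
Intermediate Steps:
$h{\left(U \right)} = U^{2}$
$\frac{G{\left(-25 \right)}}{h{\left(27 \right)}} = \frac{\left(-6\right) \frac{1}{-25}}{27^{2}} = \frac{\left(-6\right) \left(- \frac{1}{25}\right)}{729} = \frac{6}{25} \cdot \frac{1}{729} = \frac{2}{6075}$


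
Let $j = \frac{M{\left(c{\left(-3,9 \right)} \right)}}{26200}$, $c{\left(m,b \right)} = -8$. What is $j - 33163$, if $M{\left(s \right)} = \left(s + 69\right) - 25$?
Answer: $- \frac{217217641}{6550} \approx -33163.0$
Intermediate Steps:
$M{\left(s \right)} = 44 + s$ ($M{\left(s \right)} = \left(69 + s\right) - 25 = 44 + s$)
$j = \frac{9}{6550}$ ($j = \frac{44 - 8}{26200} = 36 \cdot \frac{1}{26200} = \frac{9}{6550} \approx 0.001374$)
$j - 33163 = \frac{9}{6550} - 33163 = - \frac{217217641}{6550}$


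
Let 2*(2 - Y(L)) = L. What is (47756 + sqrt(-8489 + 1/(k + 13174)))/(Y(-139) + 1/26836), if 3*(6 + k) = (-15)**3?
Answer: 1281580016/1918775 + 26836*I*sqrt(1231192332118)/23107807325 ≈ 667.92 + 1.2886*I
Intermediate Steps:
Y(L) = 2 - L/2
k = -1131 (k = -6 + (1/3)*(-15)**3 = -6 + (1/3)*(-3375) = -6 - 1125 = -1131)
(47756 + sqrt(-8489 + 1/(k + 13174)))/(Y(-139) + 1/26836) = (47756 + sqrt(-8489 + 1/(-1131 + 13174)))/((2 - 1/2*(-139)) + 1/26836) = (47756 + sqrt(-8489 + 1/12043))/((2 + 139/2) + 1/26836) = (47756 + sqrt(-8489 + 1/12043))/(143/2 + 1/26836) = (47756 + sqrt(-102233026/12043))/(1918775/26836) = (47756 + I*sqrt(1231192332118)/12043)*(26836/1918775) = 1281580016/1918775 + 26836*I*sqrt(1231192332118)/23107807325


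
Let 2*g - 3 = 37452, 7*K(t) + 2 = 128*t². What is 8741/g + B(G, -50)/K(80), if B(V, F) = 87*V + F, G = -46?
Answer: 2209807636/5113843515 ≈ 0.43212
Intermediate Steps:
K(t) = -2/7 + 128*t²/7 (K(t) = -2/7 + (128*t²)/7 = -2/7 + 128*t²/7)
g = 37455/2 (g = 3/2 + (½)*37452 = 3/2 + 18726 = 37455/2 ≈ 18728.)
B(V, F) = F + 87*V
8741/g + B(G, -50)/K(80) = 8741/(37455/2) + (-50 + 87*(-46))/(-2/7 + (128/7)*80²) = 8741*(2/37455) + (-50 - 4002)/(-2/7 + (128/7)*6400) = 17482/37455 - 4052/(-2/7 + 819200/7) = 17482/37455 - 4052/819198/7 = 17482/37455 - 4052*7/819198 = 17482/37455 - 14182/409599 = 2209807636/5113843515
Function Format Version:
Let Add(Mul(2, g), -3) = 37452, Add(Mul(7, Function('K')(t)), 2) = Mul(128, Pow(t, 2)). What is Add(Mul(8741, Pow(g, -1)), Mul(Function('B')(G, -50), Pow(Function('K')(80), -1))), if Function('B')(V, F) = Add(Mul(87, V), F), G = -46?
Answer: Rational(2209807636, 5113843515) ≈ 0.43212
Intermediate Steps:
Function('K')(t) = Add(Rational(-2, 7), Mul(Rational(128, 7), Pow(t, 2))) (Function('K')(t) = Add(Rational(-2, 7), Mul(Rational(1, 7), Mul(128, Pow(t, 2)))) = Add(Rational(-2, 7), Mul(Rational(128, 7), Pow(t, 2))))
g = Rational(37455, 2) (g = Add(Rational(3, 2), Mul(Rational(1, 2), 37452)) = Add(Rational(3, 2), 18726) = Rational(37455, 2) ≈ 18728.)
Function('B')(V, F) = Add(F, Mul(87, V))
Add(Mul(8741, Pow(g, -1)), Mul(Function('B')(G, -50), Pow(Function('K')(80), -1))) = Add(Mul(8741, Pow(Rational(37455, 2), -1)), Mul(Add(-50, Mul(87, -46)), Pow(Add(Rational(-2, 7), Mul(Rational(128, 7), Pow(80, 2))), -1))) = Add(Mul(8741, Rational(2, 37455)), Mul(Add(-50, -4002), Pow(Add(Rational(-2, 7), Mul(Rational(128, 7), 6400)), -1))) = Add(Rational(17482, 37455), Mul(-4052, Pow(Add(Rational(-2, 7), Rational(819200, 7)), -1))) = Add(Rational(17482, 37455), Mul(-4052, Pow(Rational(819198, 7), -1))) = Add(Rational(17482, 37455), Mul(-4052, Rational(7, 819198))) = Add(Rational(17482, 37455), Rational(-14182, 409599)) = Rational(2209807636, 5113843515)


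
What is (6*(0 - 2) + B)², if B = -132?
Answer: 20736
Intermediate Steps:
(6*(0 - 2) + B)² = (6*(0 - 2) - 132)² = (6*(-2) - 132)² = (-12 - 132)² = (-144)² = 20736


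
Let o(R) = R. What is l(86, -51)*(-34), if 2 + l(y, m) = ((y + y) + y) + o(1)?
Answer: -8738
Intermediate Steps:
l(y, m) = -1 + 3*y (l(y, m) = -2 + (((y + y) + y) + 1) = -2 + ((2*y + y) + 1) = -2 + (3*y + 1) = -2 + (1 + 3*y) = -1 + 3*y)
l(86, -51)*(-34) = (-1 + 3*86)*(-34) = (-1 + 258)*(-34) = 257*(-34) = -8738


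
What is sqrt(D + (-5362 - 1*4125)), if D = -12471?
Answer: I*sqrt(21958) ≈ 148.18*I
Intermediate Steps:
sqrt(D + (-5362 - 1*4125)) = sqrt(-12471 + (-5362 - 1*4125)) = sqrt(-12471 + (-5362 - 4125)) = sqrt(-12471 - 9487) = sqrt(-21958) = I*sqrt(21958)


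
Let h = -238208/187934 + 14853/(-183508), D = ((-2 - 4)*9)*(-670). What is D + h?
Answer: 623853677589797/17243696236 ≈ 36179.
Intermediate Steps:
D = 36180 (D = -6*9*(-670) = -54*(-670) = 36180)
h = -23252228683/17243696236 (h = -238208*1/187934 + 14853*(-1/183508) = -119104/93967 - 14853/183508 = -23252228683/17243696236 ≈ -1.3484)
D + h = 36180 - 23252228683/17243696236 = 623853677589797/17243696236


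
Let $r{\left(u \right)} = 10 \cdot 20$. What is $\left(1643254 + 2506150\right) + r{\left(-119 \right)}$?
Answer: $4149604$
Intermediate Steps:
$r{\left(u \right)} = 200$
$\left(1643254 + 2506150\right) + r{\left(-119 \right)} = \left(1643254 + 2506150\right) + 200 = 4149404 + 200 = 4149604$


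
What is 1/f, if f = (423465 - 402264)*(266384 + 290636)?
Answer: 1/11809381020 ≈ 8.4678e-11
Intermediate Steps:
f = 11809381020 (f = 21201*557020 = 11809381020)
1/f = 1/11809381020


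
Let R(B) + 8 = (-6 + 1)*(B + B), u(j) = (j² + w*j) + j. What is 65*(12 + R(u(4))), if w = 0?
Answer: -12740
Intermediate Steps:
u(j) = j + j² (u(j) = (j² + 0*j) + j = (j² + 0) + j = j² + j = j + j²)
R(B) = -8 - 10*B (R(B) = -8 + (-6 + 1)*(B + B) = -8 - 10*B)
65*(12 + R(u(4))) = 65*(12 + (-8 - 40*(1 + 4))) = 65*(12 + (-8 - 40*5)) = 65*(12 + (-8 - 10*20)) = 65*(12 + (-8 - 200)) = 65*(12 - 208) = 65*(-196) = -12740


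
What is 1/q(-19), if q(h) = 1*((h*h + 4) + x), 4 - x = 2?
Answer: 1/367 ≈ 0.0027248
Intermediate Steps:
x = 2 (x = 4 - 1*2 = 4 - 2 = 2)
q(h) = 6 + h² (q(h) = 1*((h*h + 4) + 2) = 1*((h² + 4) + 2) = 1*((4 + h²) + 2) = 1*(6 + h²) = 6 + h²)
1/q(-19) = 1/(6 + (-19)²) = 1/(6 + 361) = 1/367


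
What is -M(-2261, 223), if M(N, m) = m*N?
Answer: 504203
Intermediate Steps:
M(N, m) = N*m
-M(-2261, 223) = -(-2261)*223 = -1*(-504203) = 504203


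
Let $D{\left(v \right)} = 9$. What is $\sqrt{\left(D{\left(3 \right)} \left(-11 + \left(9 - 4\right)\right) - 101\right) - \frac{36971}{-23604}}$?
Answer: $\frac{i \sqrt{21371350749}}{11802} \approx 12.387 i$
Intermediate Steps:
$\sqrt{\left(D{\left(3 \right)} \left(-11 + \left(9 - 4\right)\right) - 101\right) - \frac{36971}{-23604}} = \sqrt{\left(9 \left(-11 + \left(9 - 4\right)\right) - 101\right) - \frac{36971}{-23604}} = \sqrt{\left(9 \left(-11 + \left(9 - 4\right)\right) - 101\right) - - \frac{36971}{23604}} = \sqrt{\left(9 \left(-11 + 5\right) - 101\right) + \frac{36971}{23604}} = \sqrt{\left(9 \left(-6\right) - 101\right) + \frac{36971}{23604}} = \sqrt{\left(-54 - 101\right) + \frac{36971}{23604}} = \sqrt{-155 + \frac{36971}{23604}} = \sqrt{- \frac{3621649}{23604}} = \frac{i \sqrt{21371350749}}{11802}$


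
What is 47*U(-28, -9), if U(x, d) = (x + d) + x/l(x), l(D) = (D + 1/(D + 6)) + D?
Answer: -2115235/1233 ≈ -1715.5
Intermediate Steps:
l(D) = 1/(6 + D) + 2*D (l(D) = (D + 1/(6 + D)) + D = 1/(6 + D) + 2*D)
U(x, d) = d + x + x*(6 + x)/(1 + 2*x² + 12*x) (U(x, d) = (x + d) + x/(((1 + 2*x² + 12*x)/(6 + x))) = (d + x) + x*((6 + x)/(1 + 2*x² + 12*x)) = (d + x) + x*(6 + x)/(1 + 2*x² + 12*x) = d + x + x*(6 + x)/(1 + 2*x² + 12*x))
47*U(-28, -9) = 47*((-28*(6 - 28) + (-9 - 28)*(1 + 2*(-28)² + 12*(-28)))/(1 + 2*(-28)² + 12*(-28))) = 47*((-28*(-22) - 37*(1 + 2*784 - 336))/(1 + 2*784 - 336)) = 47*((616 - 37*(1 + 1568 - 336))/(1 + 1568 - 336)) = 47*((616 - 37*1233)/1233) = 47*((616 - 45621)/1233) = 47*((1/1233)*(-45005)) = 47*(-45005/1233) = -2115235/1233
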